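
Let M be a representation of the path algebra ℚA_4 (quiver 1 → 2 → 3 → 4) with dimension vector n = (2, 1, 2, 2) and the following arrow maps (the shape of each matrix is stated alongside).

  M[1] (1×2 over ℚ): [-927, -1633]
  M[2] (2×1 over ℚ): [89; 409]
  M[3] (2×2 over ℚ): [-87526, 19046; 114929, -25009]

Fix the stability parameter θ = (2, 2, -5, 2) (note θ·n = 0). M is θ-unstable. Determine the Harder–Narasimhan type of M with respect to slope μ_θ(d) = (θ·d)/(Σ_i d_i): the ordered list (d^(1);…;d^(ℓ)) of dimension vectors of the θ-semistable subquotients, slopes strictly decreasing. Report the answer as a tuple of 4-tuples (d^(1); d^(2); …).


Barcode: M ≅ I[1,1], I[1,3], I[3,4], I[4,4]. HN layers by μ_θ (3 steps, strictly decreasing):
  μ^(1)=2; μ^(2)=-1/3; μ^(3)=-5

((1, 0, 0, 2); (1, 1, 1, 0); (0, 0, 1, 0))


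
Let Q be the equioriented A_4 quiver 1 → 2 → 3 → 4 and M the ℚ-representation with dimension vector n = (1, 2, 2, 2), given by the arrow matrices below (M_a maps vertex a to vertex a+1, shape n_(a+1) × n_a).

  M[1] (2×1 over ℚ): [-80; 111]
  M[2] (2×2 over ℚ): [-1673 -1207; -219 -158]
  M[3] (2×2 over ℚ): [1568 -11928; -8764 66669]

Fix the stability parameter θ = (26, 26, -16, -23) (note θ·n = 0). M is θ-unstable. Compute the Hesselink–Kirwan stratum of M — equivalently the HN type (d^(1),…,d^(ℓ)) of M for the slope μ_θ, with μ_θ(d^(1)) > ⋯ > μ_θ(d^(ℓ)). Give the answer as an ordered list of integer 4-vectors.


Interval decomposition of M: I[1,4], I[2,3], I[4,4].
HN type (ℓ=3): μ^(1)=5; μ^(2)=13/4; μ^(3)=-23

((0, 1, 1, 0); (1, 1, 1, 1); (0, 0, 0, 1))


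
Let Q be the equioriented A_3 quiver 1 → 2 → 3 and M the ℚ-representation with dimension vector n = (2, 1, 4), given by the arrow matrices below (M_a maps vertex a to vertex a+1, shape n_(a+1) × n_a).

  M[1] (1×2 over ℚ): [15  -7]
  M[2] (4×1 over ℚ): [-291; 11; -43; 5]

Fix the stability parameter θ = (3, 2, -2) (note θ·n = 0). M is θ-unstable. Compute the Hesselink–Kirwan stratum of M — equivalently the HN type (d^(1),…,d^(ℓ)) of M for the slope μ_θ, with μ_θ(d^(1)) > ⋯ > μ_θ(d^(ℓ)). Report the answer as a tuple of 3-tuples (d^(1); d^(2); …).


Via rank(M_{q-1}∘⋯∘M_p): M ≅ I[1,1], I[1,3], I[3,3]^3.
μ_θ-semistable layers: μ^(1)=3; μ^(2)=1; μ^(3)=-2

((1, 0, 0); (1, 1, 1); (0, 0, 3))


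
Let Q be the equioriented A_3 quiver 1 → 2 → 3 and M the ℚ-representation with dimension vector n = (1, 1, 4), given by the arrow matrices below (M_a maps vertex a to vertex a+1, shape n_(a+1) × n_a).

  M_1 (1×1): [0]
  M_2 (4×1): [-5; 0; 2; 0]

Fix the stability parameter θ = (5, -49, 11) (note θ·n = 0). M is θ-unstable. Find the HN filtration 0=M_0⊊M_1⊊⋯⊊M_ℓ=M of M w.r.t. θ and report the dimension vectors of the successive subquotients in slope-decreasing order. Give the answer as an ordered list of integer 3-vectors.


Via rank(M_{q-1}∘⋯∘M_p): M ≅ I[1,1], I[2,3], I[3,3]^3.
μ_θ-semistable layers: μ^(1)=11; μ^(2)=5; μ^(3)=-49

((0, 0, 4); (1, 0, 0); (0, 1, 0))


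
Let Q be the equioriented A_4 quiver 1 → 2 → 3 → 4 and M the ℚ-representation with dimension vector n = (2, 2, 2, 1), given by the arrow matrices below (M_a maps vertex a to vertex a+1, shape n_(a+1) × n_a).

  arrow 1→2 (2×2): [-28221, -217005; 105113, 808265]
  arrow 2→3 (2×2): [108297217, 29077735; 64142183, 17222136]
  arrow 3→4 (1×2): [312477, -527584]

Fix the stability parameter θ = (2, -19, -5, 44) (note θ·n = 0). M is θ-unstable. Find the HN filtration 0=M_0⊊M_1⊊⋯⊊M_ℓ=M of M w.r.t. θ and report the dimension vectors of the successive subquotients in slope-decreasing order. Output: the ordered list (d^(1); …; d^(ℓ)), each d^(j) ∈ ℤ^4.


Interval decomposition of M: I[1,1], I[1,4], I[2,3].
HN type (ℓ=5): μ^(1)=44; μ^(2)=2; μ^(3)=-5; μ^(4)=-17/2; μ^(5)=-19

((0, 0, 0, 1); (1, 0, 0, 0); (0, 0, 2, 0); (1, 1, 0, 0); (0, 1, 0, 0))


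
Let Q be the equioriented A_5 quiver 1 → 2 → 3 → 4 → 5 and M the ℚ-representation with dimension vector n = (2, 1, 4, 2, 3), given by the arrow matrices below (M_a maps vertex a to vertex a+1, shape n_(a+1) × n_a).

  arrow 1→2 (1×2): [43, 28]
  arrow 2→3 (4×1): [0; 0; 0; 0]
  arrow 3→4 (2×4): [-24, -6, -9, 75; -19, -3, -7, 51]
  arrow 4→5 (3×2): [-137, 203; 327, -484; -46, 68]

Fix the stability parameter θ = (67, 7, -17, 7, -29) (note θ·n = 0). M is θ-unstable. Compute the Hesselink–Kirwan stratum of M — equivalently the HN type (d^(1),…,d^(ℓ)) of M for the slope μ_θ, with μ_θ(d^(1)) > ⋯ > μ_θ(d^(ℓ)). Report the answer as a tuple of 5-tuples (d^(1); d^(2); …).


Via rank(M_{q-1}∘⋯∘M_p): M ≅ I[1,1], I[1,2], I[3,3]^2, I[3,5]^2, I[5,5].
μ_θ-semistable layers: μ^(1)=67; μ^(2)=37; μ^(3)=-11; μ^(4)=-17; μ^(5)=-29

((1, 0, 0, 0, 0); (1, 1, 0, 0, 0); (0, 0, 0, 2, 2); (0, 0, 4, 0, 0); (0, 0, 0, 0, 1))


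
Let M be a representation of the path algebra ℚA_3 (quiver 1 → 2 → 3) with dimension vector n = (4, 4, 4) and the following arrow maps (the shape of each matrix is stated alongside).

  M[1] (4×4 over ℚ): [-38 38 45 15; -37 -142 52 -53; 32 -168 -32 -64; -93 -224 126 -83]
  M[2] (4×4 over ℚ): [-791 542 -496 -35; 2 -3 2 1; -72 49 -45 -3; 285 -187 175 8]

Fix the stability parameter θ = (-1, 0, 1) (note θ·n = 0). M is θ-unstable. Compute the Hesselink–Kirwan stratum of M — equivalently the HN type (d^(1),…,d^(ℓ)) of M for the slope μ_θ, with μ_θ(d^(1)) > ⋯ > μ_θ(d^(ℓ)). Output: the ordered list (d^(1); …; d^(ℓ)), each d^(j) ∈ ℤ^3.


Via rank(M_{q-1}∘⋯∘M_p): M ≅ I[1,1], I[1,3]^3, I[2,2], I[3,3].
μ_θ-semistable layers: μ^(1)=1; μ^(2)=0; μ^(3)=-1

((0, 0, 4); (0, 4, 0); (4, 0, 0))


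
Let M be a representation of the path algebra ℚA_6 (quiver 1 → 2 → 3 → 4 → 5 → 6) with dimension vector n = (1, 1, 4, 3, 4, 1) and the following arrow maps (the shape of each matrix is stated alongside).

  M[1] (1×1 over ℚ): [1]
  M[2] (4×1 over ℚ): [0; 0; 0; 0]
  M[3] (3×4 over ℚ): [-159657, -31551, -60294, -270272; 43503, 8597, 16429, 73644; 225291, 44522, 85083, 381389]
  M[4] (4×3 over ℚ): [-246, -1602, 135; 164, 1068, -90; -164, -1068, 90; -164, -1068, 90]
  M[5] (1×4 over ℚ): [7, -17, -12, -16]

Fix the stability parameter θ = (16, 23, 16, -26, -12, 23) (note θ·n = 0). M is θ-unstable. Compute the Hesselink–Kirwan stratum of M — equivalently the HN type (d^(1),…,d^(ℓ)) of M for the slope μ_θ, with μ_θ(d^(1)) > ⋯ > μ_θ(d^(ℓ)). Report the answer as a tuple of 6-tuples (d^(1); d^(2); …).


Barcode: M ≅ I[1,2], I[3,3], I[3,4]^2, I[3,6], I[5,5]^3. HN layers by μ_θ (5 steps, strictly decreasing):
  μ^(1)=23; μ^(2)=16; μ^(3)=-5; μ^(4)=-22/3; μ^(5)=-12

((0, 1, 0, 0, 0, 1); (1, 0, 1, 0, 0, 0); (0, 0, 2, 2, 0, 0); (0, 0, 1, 1, 1, 0); (0, 0, 0, 0, 3, 0))


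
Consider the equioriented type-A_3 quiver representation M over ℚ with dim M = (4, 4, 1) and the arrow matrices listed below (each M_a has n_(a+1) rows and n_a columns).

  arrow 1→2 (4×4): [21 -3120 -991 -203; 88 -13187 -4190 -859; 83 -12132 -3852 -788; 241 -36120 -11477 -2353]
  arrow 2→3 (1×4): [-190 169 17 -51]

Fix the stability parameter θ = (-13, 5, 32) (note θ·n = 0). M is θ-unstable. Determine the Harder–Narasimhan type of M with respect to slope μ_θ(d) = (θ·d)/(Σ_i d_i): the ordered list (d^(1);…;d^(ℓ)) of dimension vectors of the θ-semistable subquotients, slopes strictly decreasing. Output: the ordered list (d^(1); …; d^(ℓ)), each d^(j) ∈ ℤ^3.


Interval decomposition of M: I[1,2]^3, I[1,3].
HN type (ℓ=3): μ^(1)=32; μ^(2)=5; μ^(3)=-13

((0, 0, 1); (0, 4, 0); (4, 0, 0))


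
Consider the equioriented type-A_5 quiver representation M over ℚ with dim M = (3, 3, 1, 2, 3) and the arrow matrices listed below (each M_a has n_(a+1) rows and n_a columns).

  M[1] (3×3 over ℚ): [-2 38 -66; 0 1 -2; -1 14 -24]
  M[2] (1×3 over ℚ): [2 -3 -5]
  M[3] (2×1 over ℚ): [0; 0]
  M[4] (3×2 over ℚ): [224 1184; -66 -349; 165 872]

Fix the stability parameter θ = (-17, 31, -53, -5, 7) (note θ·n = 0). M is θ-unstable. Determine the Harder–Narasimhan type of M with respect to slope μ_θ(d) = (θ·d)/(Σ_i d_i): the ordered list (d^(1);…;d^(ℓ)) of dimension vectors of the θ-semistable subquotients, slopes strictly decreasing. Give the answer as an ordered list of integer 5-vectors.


Via rank(M_{q-1}∘⋯∘M_p): M ≅ I[1,2]^2, I[1,3], I[4,5]^2, I[5,5].
μ_θ-semistable layers: μ^(1)=31; μ^(2)=7; μ^(3)=-5; μ^(4)=-11; μ^(5)=-17

((0, 2, 0, 0, 0); (0, 0, 0, 0, 3); (0, 0, 0, 2, 0); (0, 1, 1, 0, 0); (3, 0, 0, 0, 0))


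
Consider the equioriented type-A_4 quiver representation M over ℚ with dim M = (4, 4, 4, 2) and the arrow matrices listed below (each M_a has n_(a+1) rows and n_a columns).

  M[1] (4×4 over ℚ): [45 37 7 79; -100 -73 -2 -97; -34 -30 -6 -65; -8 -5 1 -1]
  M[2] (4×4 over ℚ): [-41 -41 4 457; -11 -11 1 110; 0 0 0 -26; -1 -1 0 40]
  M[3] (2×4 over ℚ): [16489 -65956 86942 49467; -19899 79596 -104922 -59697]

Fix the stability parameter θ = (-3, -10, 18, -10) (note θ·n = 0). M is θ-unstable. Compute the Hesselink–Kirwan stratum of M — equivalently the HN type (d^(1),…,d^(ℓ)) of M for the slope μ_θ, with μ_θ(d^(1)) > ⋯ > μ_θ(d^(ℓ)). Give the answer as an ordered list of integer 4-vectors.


Via rank(M_{q-1}∘⋯∘M_p): M ≅ I[1,2], I[1,3]^2, I[1,4], I[3,3], I[4,4].
μ_θ-semistable layers: μ^(1)=18; μ^(2)=4; μ^(3)=-13/2; μ^(4)=-10

((0, 0, 3, 0); (0, 0, 1, 1); (4, 4, 0, 0); (0, 0, 0, 1))


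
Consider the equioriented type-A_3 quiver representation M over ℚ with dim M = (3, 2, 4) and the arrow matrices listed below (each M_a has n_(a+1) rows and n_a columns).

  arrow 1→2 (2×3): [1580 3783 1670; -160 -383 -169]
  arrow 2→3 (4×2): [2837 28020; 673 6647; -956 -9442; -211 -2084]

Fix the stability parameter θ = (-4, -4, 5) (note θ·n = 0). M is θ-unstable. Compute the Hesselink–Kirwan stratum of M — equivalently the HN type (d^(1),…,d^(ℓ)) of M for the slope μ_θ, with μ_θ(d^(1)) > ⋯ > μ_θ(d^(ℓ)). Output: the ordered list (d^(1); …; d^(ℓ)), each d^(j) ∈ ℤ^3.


Interval decomposition of M: I[1,1], I[1,3]^2, I[3,3]^2.
HN type (ℓ=2): μ^(1)=5; μ^(2)=-4

((0, 0, 4); (3, 2, 0))


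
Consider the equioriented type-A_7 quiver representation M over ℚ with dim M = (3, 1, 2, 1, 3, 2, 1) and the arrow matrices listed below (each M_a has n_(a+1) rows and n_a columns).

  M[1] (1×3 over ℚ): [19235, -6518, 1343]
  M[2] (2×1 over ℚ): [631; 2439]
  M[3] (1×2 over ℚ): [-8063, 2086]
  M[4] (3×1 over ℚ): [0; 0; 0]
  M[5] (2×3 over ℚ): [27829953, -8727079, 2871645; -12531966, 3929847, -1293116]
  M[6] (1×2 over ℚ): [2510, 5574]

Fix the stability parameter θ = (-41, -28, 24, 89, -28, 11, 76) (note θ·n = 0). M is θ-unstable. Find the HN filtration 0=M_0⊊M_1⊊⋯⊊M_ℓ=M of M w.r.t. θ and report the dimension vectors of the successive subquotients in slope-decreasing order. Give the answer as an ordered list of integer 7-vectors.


Via rank(M_{q-1}∘⋯∘M_p): M ≅ I[1,1]^2, I[1,4], I[3,3], I[5,5], I[5,6], I[5,7].
μ_θ-semistable layers: μ^(1)=89; μ^(2)=76; μ^(3)=24; μ^(4)=11; μ^(5)=-28; μ^(6)=-41

((0, 0, 0, 1, 0, 0, 0); (0, 0, 0, 0, 0, 0, 1); (0, 0, 2, 0, 0, 0, 0); (0, 0, 0, 0, 0, 2, 0); (0, 1, 0, 0, 3, 0, 0); (3, 0, 0, 0, 0, 0, 0))


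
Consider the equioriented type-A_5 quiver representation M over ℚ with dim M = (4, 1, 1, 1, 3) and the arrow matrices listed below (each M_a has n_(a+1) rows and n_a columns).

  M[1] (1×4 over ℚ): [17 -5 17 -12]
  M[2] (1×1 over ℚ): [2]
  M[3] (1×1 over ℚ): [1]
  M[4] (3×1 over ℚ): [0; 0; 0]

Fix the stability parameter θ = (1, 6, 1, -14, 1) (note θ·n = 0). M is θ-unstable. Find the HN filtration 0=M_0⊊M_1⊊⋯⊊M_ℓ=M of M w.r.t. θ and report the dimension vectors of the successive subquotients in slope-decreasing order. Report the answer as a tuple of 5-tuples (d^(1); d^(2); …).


Via rank(M_{q-1}∘⋯∘M_p): M ≅ I[1,1]^3, I[1,4], I[5,5]^3.
μ_θ-semistable layers: μ^(1)=1; μ^(2)=-3/2

((3, 0, 0, 0, 3); (1, 1, 1, 1, 0))


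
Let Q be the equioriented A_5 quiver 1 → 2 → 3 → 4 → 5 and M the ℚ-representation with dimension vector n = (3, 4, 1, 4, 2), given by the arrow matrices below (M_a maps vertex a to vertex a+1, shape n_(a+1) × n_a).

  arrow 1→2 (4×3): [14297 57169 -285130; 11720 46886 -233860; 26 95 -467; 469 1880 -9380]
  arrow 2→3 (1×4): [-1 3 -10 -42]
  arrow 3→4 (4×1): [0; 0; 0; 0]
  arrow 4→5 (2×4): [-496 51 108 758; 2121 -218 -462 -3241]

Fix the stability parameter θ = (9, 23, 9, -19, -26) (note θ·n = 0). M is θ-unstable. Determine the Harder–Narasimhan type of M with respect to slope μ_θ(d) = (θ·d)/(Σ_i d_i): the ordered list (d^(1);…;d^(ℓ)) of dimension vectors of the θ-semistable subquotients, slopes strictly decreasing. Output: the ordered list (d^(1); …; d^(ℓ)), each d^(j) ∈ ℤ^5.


Interval decomposition of M: I[1,2]^2, I[1,3], I[2,2], I[4,4]^2, I[4,5]^2.
HN type (ℓ=5): μ^(1)=23; μ^(2)=16; μ^(3)=9; μ^(4)=-19; μ^(5)=-45/2

((0, 3, 0, 0, 0); (0, 1, 1, 0, 0); (3, 0, 0, 0, 0); (0, 0, 0, 2, 0); (0, 0, 0, 2, 2))


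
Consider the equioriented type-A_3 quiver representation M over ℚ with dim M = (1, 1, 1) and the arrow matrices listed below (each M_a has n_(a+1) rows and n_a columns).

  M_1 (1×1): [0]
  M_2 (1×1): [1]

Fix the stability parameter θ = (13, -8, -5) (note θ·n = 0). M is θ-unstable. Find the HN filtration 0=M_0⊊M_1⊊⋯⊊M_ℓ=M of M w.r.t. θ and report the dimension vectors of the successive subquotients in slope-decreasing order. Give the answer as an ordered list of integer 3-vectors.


Barcode: M ≅ I[1,1], I[2,3]. HN layers by μ_θ (3 steps, strictly decreasing):
  μ^(1)=13; μ^(2)=-5; μ^(3)=-8

((1, 0, 0); (0, 0, 1); (0, 1, 0))


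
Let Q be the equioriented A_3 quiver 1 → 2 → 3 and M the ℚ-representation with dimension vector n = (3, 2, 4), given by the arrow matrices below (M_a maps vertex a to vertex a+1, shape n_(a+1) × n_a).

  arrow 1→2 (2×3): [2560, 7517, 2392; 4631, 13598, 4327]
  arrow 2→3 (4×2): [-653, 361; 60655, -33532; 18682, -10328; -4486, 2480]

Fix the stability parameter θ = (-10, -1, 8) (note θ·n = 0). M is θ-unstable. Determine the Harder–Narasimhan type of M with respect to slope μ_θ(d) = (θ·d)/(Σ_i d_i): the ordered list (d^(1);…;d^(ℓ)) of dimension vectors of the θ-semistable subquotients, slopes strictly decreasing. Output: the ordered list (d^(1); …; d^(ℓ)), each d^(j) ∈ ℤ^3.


Via rank(M_{q-1}∘⋯∘M_p): M ≅ I[1,1], I[1,3]^2, I[3,3]^2.
μ_θ-semistable layers: μ^(1)=8; μ^(2)=-1; μ^(3)=-10

((0, 0, 4); (0, 2, 0); (3, 0, 0))


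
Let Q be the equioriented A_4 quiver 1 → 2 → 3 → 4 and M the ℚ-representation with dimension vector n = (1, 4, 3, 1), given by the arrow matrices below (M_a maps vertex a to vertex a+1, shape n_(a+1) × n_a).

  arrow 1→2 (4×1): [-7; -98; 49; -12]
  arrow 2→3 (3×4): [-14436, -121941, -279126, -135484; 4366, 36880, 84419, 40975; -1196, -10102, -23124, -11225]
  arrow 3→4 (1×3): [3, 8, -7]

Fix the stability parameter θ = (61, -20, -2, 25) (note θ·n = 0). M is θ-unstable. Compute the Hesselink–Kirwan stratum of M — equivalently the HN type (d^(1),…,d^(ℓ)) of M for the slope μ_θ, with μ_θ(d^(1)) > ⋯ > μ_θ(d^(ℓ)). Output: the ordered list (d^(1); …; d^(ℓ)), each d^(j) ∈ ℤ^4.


Barcode: M ≅ I[1,3], I[2,2], I[2,3], I[2,4]. HN layers by μ_θ (4 steps, strictly decreasing):
  μ^(1)=25; μ^(2)=13; μ^(3)=-2; μ^(4)=-20

((0, 0, 0, 1); (1, 1, 1, 0); (0, 0, 2, 0); (0, 3, 0, 0))


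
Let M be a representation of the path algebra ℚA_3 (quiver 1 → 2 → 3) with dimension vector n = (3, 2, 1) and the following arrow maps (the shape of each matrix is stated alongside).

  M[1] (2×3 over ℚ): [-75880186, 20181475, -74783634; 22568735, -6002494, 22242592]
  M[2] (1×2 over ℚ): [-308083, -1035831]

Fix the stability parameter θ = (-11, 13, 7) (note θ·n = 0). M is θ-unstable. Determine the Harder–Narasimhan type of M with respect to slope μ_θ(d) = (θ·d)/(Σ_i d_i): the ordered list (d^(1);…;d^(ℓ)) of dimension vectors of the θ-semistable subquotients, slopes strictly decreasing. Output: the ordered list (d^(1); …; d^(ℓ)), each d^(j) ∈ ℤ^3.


Barcode: M ≅ I[1,1], I[1,2], I[1,3]. HN layers by μ_θ (3 steps, strictly decreasing):
  μ^(1)=13; μ^(2)=10; μ^(3)=-11

((0, 1, 0); (0, 1, 1); (3, 0, 0))


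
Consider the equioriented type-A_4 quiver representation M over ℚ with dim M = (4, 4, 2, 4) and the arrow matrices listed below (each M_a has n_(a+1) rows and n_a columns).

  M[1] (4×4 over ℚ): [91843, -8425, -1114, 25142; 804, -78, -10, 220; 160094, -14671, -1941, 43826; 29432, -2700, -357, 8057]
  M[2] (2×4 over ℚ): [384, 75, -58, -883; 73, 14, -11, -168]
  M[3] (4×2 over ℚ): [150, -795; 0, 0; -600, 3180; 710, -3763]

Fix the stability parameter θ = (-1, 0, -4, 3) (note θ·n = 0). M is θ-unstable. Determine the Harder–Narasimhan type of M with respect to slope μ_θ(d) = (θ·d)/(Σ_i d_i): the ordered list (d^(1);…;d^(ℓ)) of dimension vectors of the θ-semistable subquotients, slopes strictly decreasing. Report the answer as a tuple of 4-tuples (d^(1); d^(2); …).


Via rank(M_{q-1}∘⋯∘M_p): M ≅ I[1,1], I[1,2], I[1,3], I[1,4], I[2,2], I[4,4]^3.
μ_θ-semistable layers: μ^(1)=3; μ^(2)=0; μ^(3)=-1; μ^(4)=-5/3

((0, 0, 0, 4); (0, 2, 0, 0); (2, 0, 0, 0); (2, 2, 2, 0))


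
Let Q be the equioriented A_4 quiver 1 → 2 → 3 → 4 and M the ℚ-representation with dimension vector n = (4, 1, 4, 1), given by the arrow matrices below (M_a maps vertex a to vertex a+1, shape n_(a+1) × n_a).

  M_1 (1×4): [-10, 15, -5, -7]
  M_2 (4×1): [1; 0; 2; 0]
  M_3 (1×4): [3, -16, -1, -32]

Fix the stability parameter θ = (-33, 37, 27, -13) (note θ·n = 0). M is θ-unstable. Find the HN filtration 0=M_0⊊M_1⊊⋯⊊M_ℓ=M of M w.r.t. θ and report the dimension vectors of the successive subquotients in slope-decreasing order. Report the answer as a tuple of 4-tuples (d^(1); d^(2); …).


Interval decomposition of M: I[1,1]^3, I[1,4], I[3,3]^3.
HN type (ℓ=3): μ^(1)=27; μ^(2)=17; μ^(3)=-33

((0, 0, 3, 0); (0, 1, 1, 1); (4, 0, 0, 0))


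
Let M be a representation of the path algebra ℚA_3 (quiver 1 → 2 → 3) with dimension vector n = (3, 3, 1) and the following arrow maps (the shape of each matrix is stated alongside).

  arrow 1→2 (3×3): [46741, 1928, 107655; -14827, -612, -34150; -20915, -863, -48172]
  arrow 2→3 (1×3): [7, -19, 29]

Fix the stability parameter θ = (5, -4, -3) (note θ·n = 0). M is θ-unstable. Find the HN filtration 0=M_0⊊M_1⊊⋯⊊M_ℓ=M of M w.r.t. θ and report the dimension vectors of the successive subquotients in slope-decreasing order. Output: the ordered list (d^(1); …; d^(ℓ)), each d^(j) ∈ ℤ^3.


Via rank(M_{q-1}∘⋯∘M_p): M ≅ I[1,2]^2, I[1,3].
μ_θ-semistable layers: μ^(1)=1/2; μ^(2)=-2/3

((2, 2, 0); (1, 1, 1))


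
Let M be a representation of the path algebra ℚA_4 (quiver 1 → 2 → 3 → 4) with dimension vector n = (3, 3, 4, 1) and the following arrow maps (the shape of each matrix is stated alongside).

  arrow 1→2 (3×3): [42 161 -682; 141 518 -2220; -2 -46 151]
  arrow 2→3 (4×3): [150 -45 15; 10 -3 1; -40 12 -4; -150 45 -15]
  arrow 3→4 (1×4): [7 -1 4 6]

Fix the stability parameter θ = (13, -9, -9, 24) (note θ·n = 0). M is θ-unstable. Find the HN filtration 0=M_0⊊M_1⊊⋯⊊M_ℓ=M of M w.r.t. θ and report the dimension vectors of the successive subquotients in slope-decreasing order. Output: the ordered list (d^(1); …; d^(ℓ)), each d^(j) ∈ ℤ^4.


Interval decomposition of M: I[1,2]^2, I[1,4], I[3,3]^3.
HN type (ℓ=4): μ^(1)=24; μ^(2)=2; μ^(3)=-5/3; μ^(4)=-9

((0, 0, 0, 1); (2, 2, 0, 0); (1, 1, 1, 0); (0, 0, 3, 0))


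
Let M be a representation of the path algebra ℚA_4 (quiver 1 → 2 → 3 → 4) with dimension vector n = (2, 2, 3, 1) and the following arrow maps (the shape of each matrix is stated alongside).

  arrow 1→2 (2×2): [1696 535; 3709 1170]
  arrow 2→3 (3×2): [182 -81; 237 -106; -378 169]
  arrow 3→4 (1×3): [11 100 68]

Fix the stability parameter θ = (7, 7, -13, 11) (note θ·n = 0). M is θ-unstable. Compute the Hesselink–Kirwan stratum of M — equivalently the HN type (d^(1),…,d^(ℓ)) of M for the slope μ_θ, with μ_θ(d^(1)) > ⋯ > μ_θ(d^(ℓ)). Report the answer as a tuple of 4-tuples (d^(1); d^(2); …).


Via rank(M_{q-1}∘⋯∘M_p): M ≅ I[1,3], I[1,4], I[3,3].
μ_θ-semistable layers: μ^(1)=11; μ^(2)=1/3; μ^(3)=-13

((0, 0, 0, 1); (2, 2, 2, 0); (0, 0, 1, 0))


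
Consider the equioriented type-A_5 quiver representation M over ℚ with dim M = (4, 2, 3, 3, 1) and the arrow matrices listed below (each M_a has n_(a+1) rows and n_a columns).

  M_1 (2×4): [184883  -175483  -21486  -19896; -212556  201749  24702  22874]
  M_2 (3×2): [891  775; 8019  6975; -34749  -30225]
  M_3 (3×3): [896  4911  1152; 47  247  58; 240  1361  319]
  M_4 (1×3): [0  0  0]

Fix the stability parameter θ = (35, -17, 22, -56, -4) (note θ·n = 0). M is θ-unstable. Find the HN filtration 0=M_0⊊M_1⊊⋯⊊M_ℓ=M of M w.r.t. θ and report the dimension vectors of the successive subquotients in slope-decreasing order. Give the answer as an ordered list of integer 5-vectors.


Barcode: M ≅ I[1,1]^2, I[1,2], I[1,4], I[3,4]^2, I[5,5]. HN layers by μ_θ (4 steps, strictly decreasing):
  μ^(1)=35; μ^(2)=9; μ^(3)=-4; μ^(4)=-17

((2, 0, 0, 0, 0); (1, 1, 0, 0, 0); (1, 1, 1, 1, 1); (0, 0, 2, 2, 0))


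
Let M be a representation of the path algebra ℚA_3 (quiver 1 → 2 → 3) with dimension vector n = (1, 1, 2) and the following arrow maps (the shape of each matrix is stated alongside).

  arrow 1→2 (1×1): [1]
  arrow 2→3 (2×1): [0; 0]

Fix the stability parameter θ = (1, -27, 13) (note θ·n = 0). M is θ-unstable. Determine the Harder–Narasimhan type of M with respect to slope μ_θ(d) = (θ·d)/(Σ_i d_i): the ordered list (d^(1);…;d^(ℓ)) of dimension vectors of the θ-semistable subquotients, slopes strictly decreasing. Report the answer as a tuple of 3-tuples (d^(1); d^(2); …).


Via rank(M_{q-1}∘⋯∘M_p): M ≅ I[1,2], I[3,3]^2.
μ_θ-semistable layers: μ^(1)=13; μ^(2)=-13

((0, 0, 2); (1, 1, 0))


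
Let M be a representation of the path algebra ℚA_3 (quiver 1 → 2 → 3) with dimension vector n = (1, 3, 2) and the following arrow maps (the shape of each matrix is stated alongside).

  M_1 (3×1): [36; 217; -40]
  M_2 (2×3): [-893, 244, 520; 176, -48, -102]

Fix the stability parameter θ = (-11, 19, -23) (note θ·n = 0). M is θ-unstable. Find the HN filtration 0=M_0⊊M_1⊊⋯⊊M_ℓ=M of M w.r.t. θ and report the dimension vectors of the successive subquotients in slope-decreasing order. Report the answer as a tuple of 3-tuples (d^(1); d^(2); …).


Interval decomposition of M: I[1,2], I[2,3]^2.
HN type (ℓ=3): μ^(1)=19; μ^(2)=-2; μ^(3)=-11

((0, 1, 0); (0, 2, 2); (1, 0, 0))


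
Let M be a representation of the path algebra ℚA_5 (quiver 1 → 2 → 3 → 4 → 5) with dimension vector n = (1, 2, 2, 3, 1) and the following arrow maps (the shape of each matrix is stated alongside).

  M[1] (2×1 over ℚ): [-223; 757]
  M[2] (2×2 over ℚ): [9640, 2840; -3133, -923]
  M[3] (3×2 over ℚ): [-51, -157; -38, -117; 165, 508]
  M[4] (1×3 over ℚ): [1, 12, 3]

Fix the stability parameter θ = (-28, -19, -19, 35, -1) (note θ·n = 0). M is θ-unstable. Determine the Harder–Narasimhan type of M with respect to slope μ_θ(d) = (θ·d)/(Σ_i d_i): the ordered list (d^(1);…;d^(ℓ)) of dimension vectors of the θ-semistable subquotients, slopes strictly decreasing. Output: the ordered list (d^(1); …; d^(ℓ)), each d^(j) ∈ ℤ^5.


Interval decomposition of M: I[1,5], I[2,2], I[3,4], I[4,4].
HN type (ℓ=4): μ^(1)=35; μ^(2)=17; μ^(3)=-19; μ^(4)=-28

((0, 0, 0, 2, 0); (0, 0, 0, 1, 1); (0, 2, 2, 0, 0); (1, 0, 0, 0, 0))


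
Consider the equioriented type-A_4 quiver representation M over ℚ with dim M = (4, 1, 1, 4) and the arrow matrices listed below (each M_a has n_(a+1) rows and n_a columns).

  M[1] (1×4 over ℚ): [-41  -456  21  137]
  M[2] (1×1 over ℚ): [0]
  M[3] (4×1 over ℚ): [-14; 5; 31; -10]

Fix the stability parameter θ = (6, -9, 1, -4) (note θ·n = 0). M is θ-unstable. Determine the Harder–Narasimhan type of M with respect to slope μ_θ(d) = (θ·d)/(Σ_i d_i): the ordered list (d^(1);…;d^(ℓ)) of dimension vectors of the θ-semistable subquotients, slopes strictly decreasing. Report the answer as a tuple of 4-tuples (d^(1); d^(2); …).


Interval decomposition of M: I[1,1]^3, I[1,2], I[3,4], I[4,4]^3.
HN type (ℓ=3): μ^(1)=6; μ^(2)=-3/2; μ^(3)=-4

((3, 0, 0, 0); (1, 1, 1, 1); (0, 0, 0, 3))


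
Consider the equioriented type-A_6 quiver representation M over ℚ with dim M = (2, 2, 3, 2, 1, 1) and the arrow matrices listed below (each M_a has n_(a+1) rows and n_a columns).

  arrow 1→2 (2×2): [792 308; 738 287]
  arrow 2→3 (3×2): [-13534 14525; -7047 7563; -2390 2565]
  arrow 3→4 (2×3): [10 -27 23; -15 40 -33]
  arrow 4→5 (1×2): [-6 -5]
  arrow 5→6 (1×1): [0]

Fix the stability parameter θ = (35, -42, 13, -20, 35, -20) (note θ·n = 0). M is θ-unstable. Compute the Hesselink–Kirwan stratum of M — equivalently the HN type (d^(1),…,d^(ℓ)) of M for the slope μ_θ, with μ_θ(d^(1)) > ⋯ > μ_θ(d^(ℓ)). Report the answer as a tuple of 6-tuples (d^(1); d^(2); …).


Interval decomposition of M: I[1,1], I[1,3], I[2,5], I[3,4], I[6,6].
HN type (ℓ=5): μ^(1)=35; μ^(2)=13; μ^(3)=-7/2; μ^(4)=-20; μ^(5)=-42

((1, 0, 0, 0, 1, 0); (0, 0, 1, 0, 0, 0); (1, 1, 2, 2, 0, 0); (0, 0, 0, 0, 0, 1); (0, 1, 0, 0, 0, 0))


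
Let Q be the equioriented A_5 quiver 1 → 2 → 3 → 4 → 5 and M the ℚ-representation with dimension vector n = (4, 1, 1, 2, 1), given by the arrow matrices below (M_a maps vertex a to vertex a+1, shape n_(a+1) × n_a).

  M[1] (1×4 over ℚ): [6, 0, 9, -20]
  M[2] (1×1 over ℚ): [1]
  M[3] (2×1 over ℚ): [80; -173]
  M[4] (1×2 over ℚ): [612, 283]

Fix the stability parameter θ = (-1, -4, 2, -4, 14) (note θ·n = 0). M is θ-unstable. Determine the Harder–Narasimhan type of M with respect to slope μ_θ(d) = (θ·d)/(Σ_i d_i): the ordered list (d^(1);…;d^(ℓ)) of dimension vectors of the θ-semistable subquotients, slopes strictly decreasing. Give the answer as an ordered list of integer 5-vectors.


Via rank(M_{q-1}∘⋯∘M_p): M ≅ I[1,1]^3, I[1,5], I[4,4].
μ_θ-semistable layers: μ^(1)=14; μ^(2)=-1; μ^(3)=-5/2; μ^(4)=-4

((0, 0, 0, 0, 1); (3, 0, 1, 1, 0); (1, 1, 0, 0, 0); (0, 0, 0, 1, 0))


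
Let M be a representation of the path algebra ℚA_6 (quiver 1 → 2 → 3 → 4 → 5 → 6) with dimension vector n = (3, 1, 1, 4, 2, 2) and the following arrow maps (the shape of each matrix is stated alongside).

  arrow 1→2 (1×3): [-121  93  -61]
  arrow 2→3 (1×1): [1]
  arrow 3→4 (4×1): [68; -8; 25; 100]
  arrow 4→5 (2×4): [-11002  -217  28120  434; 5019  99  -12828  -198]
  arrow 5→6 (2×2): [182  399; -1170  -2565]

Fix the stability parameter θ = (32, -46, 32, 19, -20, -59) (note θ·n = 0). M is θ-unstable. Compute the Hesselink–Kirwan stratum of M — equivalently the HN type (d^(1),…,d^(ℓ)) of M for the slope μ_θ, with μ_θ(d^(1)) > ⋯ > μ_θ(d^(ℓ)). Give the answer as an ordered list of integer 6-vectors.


Via rank(M_{q-1}∘⋯∘M_p): M ≅ I[1,1]^2, I[1,4], I[4,4], I[4,5], I[4,6], I[6,6].
μ_θ-semistable layers: μ^(1)=32; μ^(2)=51/2; μ^(3)=19; μ^(4)=-1/2; μ^(5)=-7; μ^(6)=-20; μ^(7)=-59

((2, 0, 0, 0, 0, 0); (0, 0, 1, 1, 0, 0); (0, 0, 0, 1, 0, 0); (0, 0, 0, 1, 1, 0); (1, 1, 0, 0, 0, 0); (0, 0, 0, 1, 1, 1); (0, 0, 0, 0, 0, 1))


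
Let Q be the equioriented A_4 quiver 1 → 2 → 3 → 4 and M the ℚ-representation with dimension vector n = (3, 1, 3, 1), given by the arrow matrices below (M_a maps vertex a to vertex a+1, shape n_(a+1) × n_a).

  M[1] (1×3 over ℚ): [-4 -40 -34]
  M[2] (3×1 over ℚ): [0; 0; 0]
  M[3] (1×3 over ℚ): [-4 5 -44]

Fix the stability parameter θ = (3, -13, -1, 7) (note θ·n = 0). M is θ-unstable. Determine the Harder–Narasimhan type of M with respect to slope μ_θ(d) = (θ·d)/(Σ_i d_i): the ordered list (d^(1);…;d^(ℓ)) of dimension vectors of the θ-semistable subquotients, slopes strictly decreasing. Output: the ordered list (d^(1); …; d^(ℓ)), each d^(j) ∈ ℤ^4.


Via rank(M_{q-1}∘⋯∘M_p): M ≅ I[1,1]^2, I[1,2], I[3,3]^2, I[3,4].
μ_θ-semistable layers: μ^(1)=7; μ^(2)=3; μ^(3)=-1; μ^(4)=-5

((0, 0, 0, 1); (2, 0, 0, 0); (0, 0, 3, 0); (1, 1, 0, 0))


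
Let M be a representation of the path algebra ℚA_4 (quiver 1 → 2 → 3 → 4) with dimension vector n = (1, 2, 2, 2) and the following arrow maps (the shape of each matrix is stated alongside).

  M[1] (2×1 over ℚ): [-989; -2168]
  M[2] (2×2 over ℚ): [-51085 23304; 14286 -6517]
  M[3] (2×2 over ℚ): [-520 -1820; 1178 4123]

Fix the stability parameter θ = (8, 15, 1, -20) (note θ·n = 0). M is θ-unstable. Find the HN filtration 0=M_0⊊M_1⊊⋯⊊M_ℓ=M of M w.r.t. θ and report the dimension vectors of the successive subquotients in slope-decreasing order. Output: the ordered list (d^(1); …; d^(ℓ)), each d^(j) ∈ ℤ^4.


Via rank(M_{q-1}∘⋯∘M_p): M ≅ I[1,3], I[2,4], I[4,4].
μ_θ-semistable layers: μ^(1)=8; μ^(2)=-4/3; μ^(3)=-20

((1, 1, 1, 0); (0, 1, 1, 1); (0, 0, 0, 1))


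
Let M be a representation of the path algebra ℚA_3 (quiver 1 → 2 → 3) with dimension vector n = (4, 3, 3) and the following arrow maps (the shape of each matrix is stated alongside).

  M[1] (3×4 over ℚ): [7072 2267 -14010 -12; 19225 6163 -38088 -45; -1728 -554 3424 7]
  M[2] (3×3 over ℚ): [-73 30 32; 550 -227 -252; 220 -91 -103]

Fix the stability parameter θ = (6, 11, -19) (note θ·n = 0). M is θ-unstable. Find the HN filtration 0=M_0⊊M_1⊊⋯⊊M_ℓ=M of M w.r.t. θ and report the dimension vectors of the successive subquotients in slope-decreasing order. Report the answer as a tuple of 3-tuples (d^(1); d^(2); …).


Interval decomposition of M: I[1,1], I[1,3]^3.
HN type (ℓ=2): μ^(1)=6; μ^(2)=-2/3

((1, 0, 0); (3, 3, 3))


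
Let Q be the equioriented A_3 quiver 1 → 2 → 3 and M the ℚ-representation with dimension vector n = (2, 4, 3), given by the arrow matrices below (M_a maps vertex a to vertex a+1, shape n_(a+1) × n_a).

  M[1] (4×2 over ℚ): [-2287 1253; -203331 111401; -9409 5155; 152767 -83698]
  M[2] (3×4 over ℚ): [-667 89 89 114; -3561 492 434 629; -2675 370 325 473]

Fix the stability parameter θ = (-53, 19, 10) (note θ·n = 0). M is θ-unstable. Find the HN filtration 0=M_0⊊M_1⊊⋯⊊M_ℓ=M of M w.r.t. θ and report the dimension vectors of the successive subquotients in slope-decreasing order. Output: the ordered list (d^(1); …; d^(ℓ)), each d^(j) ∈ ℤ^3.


Barcode: M ≅ I[1,3]^2, I[2,2], I[2,3]. HN layers by μ_θ (3 steps, strictly decreasing):
  μ^(1)=19; μ^(2)=29/2; μ^(3)=-53

((0, 1, 0); (0, 3, 3); (2, 0, 0))


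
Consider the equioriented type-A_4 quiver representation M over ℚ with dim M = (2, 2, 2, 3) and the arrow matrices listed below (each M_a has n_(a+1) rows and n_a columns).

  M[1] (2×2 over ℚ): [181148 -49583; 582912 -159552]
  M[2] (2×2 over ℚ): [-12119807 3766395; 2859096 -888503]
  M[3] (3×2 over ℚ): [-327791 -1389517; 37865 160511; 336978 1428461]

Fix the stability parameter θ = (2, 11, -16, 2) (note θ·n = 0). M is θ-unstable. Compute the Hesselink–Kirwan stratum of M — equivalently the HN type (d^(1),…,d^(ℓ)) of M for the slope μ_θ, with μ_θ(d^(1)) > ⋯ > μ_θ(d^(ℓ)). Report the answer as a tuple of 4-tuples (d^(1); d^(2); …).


Interval decomposition of M: I[1,1], I[1,4], I[2,4], I[4,4].
HN type (ℓ=3): μ^(1)=2; μ^(2)=-1; μ^(3)=-5/2

((1, 0, 0, 3); (1, 1, 1, 0); (0, 1, 1, 0))


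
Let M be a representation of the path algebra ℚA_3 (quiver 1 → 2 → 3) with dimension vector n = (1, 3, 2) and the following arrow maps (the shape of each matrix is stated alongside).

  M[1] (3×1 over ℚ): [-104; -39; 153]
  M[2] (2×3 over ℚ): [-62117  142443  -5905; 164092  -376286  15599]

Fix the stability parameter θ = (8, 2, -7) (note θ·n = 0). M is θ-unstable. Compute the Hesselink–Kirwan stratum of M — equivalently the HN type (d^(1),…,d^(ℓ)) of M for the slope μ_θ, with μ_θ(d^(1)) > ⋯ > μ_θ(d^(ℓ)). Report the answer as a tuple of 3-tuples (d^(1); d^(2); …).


Barcode: M ≅ I[1,3], I[2,2], I[2,3]. HN layers by μ_θ (3 steps, strictly decreasing):
  μ^(1)=2; μ^(2)=1; μ^(3)=-5/2

((0, 1, 0); (1, 1, 1); (0, 1, 1))


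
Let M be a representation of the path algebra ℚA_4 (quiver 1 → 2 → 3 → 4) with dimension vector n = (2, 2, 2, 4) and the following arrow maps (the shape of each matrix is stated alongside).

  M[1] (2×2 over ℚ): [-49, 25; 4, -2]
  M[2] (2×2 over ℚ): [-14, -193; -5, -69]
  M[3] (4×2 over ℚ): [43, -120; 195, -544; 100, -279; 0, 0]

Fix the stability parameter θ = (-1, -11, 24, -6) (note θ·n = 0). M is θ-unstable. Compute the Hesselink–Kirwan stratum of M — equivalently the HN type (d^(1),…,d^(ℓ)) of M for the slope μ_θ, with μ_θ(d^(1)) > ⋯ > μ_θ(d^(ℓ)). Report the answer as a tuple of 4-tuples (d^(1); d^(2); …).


Barcode: M ≅ I[1,4]^2, I[4,4]^2. HN layers by μ_θ (2 steps, strictly decreasing):
  μ^(1)=9; μ^(2)=-6

((0, 0, 2, 2); (2, 2, 0, 2))


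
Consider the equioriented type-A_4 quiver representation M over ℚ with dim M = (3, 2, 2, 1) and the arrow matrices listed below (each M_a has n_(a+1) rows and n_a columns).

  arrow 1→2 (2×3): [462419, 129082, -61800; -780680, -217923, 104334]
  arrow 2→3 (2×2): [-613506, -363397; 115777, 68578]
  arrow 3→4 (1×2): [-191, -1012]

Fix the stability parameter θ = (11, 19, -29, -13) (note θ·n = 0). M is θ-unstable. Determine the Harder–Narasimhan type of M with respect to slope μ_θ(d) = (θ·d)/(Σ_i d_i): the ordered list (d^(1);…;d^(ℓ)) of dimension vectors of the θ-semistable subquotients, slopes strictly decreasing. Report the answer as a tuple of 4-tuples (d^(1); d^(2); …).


Interval decomposition of M: I[1,1], I[1,3], I[1,4].
HN type (ℓ=3): μ^(1)=11; μ^(2)=1/3; μ^(3)=-3

((1, 0, 0, 0); (1, 1, 1, 0); (1, 1, 1, 1))


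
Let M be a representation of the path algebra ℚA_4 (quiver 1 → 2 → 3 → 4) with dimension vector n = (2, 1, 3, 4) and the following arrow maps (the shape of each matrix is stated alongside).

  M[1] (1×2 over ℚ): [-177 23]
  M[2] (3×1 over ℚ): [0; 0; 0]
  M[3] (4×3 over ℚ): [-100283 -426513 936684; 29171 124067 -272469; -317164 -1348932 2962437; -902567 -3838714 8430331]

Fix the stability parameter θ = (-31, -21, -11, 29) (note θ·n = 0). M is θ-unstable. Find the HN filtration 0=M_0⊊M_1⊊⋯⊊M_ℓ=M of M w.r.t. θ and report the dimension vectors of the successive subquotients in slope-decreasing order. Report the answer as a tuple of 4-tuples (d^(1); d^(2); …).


Interval decomposition of M: I[1,1], I[1,2], I[3,4]^3, I[4,4].
HN type (ℓ=4): μ^(1)=29; μ^(2)=-11; μ^(3)=-21; μ^(4)=-31

((0, 0, 0, 4); (0, 0, 3, 0); (0, 1, 0, 0); (2, 0, 0, 0))


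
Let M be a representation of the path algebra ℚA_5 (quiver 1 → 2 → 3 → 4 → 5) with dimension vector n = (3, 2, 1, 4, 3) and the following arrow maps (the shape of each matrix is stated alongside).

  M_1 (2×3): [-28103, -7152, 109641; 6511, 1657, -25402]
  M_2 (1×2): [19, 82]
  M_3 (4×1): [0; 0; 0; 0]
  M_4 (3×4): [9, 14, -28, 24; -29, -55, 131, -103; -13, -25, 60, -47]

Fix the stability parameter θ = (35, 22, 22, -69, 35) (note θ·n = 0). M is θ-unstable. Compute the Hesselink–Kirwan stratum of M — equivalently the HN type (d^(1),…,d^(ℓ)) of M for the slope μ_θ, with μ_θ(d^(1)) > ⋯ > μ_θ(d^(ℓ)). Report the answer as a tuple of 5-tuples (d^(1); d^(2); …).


Interval decomposition of M: I[1,1], I[1,2], I[1,3], I[4,4], I[4,5]^3.
HN type (ℓ=4): μ^(1)=35; μ^(2)=57/2; μ^(3)=79/3; μ^(4)=-69

((1, 0, 0, 0, 3); (1, 1, 0, 0, 0); (1, 1, 1, 0, 0); (0, 0, 0, 4, 0))


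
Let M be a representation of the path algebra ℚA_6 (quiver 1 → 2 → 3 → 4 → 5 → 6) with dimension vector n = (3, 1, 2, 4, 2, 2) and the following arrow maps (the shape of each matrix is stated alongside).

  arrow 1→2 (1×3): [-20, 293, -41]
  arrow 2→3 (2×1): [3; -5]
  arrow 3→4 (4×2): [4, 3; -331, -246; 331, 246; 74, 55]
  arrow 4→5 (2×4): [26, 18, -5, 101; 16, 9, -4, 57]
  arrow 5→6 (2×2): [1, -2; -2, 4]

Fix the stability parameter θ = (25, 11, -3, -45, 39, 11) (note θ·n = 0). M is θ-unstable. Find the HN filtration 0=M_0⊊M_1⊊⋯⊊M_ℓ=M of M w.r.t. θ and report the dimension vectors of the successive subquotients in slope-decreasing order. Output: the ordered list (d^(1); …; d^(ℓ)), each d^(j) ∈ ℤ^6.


Interval decomposition of M: I[1,1]^2, I[1,6], I[3,4], I[4,4], I[4,5], I[6,6].
HN type (ℓ=6): μ^(1)=39; μ^(2)=25; μ^(3)=11; μ^(4)=-3; μ^(5)=-24; μ^(6)=-45

((0, 0, 0, 0, 1, 0); (2, 0, 0, 0, 1, 1); (0, 0, 0, 0, 0, 1); (1, 1, 1, 1, 0, 0); (0, 0, 1, 1, 0, 0); (0, 0, 0, 2, 0, 0))


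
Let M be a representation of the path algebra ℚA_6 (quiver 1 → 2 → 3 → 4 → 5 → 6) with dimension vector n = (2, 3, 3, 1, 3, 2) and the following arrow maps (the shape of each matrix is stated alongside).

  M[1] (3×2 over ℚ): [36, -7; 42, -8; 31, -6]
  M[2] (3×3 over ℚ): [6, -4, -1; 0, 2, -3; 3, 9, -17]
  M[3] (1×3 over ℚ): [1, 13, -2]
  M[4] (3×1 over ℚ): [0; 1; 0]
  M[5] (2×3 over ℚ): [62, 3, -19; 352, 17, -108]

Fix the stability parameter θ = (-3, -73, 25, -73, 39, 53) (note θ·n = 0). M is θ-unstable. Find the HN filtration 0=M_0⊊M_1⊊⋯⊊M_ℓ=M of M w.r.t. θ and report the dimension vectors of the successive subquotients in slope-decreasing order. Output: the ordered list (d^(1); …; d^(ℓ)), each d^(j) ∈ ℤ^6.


Barcode: M ≅ I[1,3], I[1,6], I[2,2], I[3,3], I[5,5], I[5,6]. HN layers by μ_θ (6 steps, strictly decreasing):
  μ^(1)=53; μ^(2)=39; μ^(3)=25; μ^(4)=-24; μ^(5)=-38; μ^(6)=-73

((0, 0, 0, 0, 0, 2); (0, 0, 0, 0, 3, 0); (0, 0, 2, 0, 0, 0); (0, 0, 1, 1, 0, 0); (2, 2, 0, 0, 0, 0); (0, 1, 0, 0, 0, 0))


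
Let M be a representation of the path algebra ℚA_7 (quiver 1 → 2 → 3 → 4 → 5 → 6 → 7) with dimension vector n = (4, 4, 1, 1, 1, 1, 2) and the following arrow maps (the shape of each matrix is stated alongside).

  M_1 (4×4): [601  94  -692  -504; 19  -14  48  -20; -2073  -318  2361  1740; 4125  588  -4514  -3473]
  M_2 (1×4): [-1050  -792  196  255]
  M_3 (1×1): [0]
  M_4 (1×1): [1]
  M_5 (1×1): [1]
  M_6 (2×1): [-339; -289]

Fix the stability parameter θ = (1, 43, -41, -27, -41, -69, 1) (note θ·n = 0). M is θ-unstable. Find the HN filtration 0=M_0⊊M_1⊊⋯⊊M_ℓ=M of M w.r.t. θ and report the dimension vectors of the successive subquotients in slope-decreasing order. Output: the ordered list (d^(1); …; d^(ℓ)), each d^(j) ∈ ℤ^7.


Barcode: M ≅ I[1,1], I[1,2]^2, I[1,3], I[2,2], I[4,7], I[7,7]. HN layers by μ_θ (3 steps, strictly decreasing):
  μ^(1)=43; μ^(2)=1; μ^(3)=-137/3

((0, 3, 0, 0, 0, 0, 0); (4, 1, 1, 0, 0, 0, 2); (0, 0, 0, 1, 1, 1, 0))


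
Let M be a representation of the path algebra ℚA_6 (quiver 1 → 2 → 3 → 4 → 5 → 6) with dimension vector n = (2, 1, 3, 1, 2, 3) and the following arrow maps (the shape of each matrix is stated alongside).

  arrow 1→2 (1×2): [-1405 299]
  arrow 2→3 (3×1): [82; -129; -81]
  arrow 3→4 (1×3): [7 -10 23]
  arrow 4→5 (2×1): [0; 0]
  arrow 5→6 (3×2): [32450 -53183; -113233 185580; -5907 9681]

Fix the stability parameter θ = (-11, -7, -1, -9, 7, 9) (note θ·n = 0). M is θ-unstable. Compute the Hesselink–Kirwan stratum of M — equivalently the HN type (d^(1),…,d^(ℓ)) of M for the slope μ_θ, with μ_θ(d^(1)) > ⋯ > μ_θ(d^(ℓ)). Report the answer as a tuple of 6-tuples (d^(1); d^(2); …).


Via rank(M_{q-1}∘⋯∘M_p): M ≅ I[1,1], I[1,4], I[3,3]^2, I[5,6]^2, I[6,6].
μ_θ-semistable layers: μ^(1)=9; μ^(2)=7; μ^(3)=-1; μ^(4)=-5; μ^(5)=-7; μ^(6)=-11

((0, 0, 0, 0, 0, 3); (0, 0, 0, 0, 2, 0); (0, 0, 2, 0, 0, 0); (0, 0, 1, 1, 0, 0); (0, 1, 0, 0, 0, 0); (2, 0, 0, 0, 0, 0))
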